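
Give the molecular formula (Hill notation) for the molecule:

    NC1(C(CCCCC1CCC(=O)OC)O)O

C11H21NO4

Heavy atoms from the SMILES: 11 C, 1 N, 4 O.
Implicit hydrogens by atom environment:
  6 × C: 2 H each → 12
  2 × C: 1 H each → 2
  2 × C: no H
  2 × O: 1 H each → 2
  2 × O: no H
  1 × C: 3 H
  1 × N: 2 H
  Total hydrogens = 21.
Molecular formula: C11H21NO4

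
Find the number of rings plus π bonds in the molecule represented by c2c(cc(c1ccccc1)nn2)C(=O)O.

Molecular formula from the SMILES: C11H8N2O2.
DoU = (2C + 2 + N − H − X)/2 = (2·11 + 2 + 2 − 8 − 0)/2 = 18/2 = 9.
(Structurally: 2 ring(s) + 7 π bond(s) = 9.)

9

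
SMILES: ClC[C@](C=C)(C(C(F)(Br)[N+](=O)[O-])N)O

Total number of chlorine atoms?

1

The symbol for chlorine appears 1 time in the SMILES.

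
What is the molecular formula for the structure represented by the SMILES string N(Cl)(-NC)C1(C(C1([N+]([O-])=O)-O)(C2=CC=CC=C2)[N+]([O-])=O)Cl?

C10H10Cl2N4O5

Heavy atoms from the SMILES: 10 C, 2 Cl, 4 N, 5 O.
Implicit hydrogens by atom environment:
  5 × C (aromatic): 1 H each → 5
  3 × C: no H
  2 × Cl: no H
  2 × N (charge +1): no H
  2 × O: no H
  2 × O (charge -1): no H
  1 × C: 3 H
  1 × C (aromatic): no H
  1 × N: 1 H
  1 × N: no H
  1 × O: 1 H
  Total hydrogens = 10.
Molecular formula: C10H10Cl2N4O5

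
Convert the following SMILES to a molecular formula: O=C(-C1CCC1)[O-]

C5H7O2-

Heavy atoms from the SMILES: 5 C, 2 O.
Implicit hydrogens by atom environment:
  3 × C: 2 H each → 6
  1 × C: 1 H
  1 × C: no H
  1 × O: no H
  1 × O (charge -1): no H
  Total hydrogens = 7.
Net charge -1.
Molecular formula: C5H7O2-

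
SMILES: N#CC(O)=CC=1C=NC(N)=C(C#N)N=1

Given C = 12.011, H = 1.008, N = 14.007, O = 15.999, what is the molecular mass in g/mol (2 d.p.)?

187.16

Molecular formula: C8H5N5O.
M = 8×12.011 + 5×1.008 + 5×14.007 + 1×15.999 = 187.16 g/mol.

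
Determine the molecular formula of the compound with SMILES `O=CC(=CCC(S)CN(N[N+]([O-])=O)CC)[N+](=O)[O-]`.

Heavy atoms from the SMILES: 8 C, 4 N, 5 O, 1 S.
Implicit hydrogens by atom environment:
  3 × C: 2 H each → 6
  3 × C: 1 H each → 3
  3 × O: no H
  2 × N (charge +1): no H
  2 × O (charge -1): no H
  1 × C: 3 H
  1 × C: no H
  1 × N: 1 H
  1 × N: no H
  1 × S: 1 H
  Total hydrogens = 14.
Molecular formula: C8H14N4O5S

C8H14N4O5S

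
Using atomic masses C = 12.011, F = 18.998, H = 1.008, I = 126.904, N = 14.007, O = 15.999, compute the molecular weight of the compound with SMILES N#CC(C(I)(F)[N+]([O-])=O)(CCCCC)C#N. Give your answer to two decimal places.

Molecular formula: C9H11FIN3O2.
M = 9×12.011 + 1×18.998 + 11×1.008 + 1×126.904 + 3×14.007 + 2×15.999 = 339.11 g/mol.

339.11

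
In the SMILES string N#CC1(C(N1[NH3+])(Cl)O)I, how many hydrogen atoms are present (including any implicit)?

4

Hydrogens are implicit in SMILES; fill each atom to its normal valence:
  3 × C: no H
  2 × N: no H
  1 × Cl: no H
  1 × I: no H
  1 × N (charge +1): 3 H
  1 × O: 1 H
  Total hydrogens = 4.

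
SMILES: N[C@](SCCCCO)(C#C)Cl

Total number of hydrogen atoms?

Hydrogens are implicit in SMILES; fill each atom to its normal valence:
  4 × C: 2 H each → 8
  2 × C: no H
  1 × C: 1 H
  1 × Cl: no H
  1 × N: 2 H
  1 × O: 1 H
  1 × S: no H
  Total hydrogens = 12.

12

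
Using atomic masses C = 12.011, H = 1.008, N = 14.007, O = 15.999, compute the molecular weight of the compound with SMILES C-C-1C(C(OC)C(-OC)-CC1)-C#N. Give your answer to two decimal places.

Molecular formula: C10H17NO2.
M = 10×12.011 + 17×1.008 + 1×14.007 + 2×15.999 = 183.25 g/mol.

183.25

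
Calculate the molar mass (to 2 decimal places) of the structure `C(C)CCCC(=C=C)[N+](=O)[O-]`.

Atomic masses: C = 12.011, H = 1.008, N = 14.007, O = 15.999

Molecular formula: C8H13NO2.
M = 8×12.011 + 13×1.008 + 1×14.007 + 2×15.999 = 155.20 g/mol.

155.20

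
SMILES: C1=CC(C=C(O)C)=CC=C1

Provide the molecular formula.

C9H10O

Heavy atoms from the SMILES: 9 C, 1 O.
Implicit hydrogens by atom environment:
  5 × C (aromatic): 1 H each → 5
  1 × C: 3 H
  1 × C: 1 H
  1 × C: no H
  1 × C (aromatic): no H
  1 × O: 1 H
  Total hydrogens = 10.
Molecular formula: C9H10O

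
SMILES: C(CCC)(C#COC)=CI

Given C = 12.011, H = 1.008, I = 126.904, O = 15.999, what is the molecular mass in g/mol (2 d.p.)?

Molecular formula: C8H11IO.
M = 8×12.011 + 11×1.008 + 1×126.904 + 1×15.999 = 250.08 g/mol.

250.08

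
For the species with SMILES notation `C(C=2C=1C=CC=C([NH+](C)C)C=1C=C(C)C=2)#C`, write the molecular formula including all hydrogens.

C15H16N+

Heavy atoms from the SMILES: 15 C, 1 N.
Implicit hydrogens by atom environment:
  5 × C (aromatic): 1 H each → 5
  5 × C (aromatic): no H
  3 × C: 3 H each → 9
  1 × C: 1 H
  1 × C: no H
  1 × N (charge +1): 1 H
  Total hydrogens = 16.
Net charge +1.
Molecular formula: C15H16N+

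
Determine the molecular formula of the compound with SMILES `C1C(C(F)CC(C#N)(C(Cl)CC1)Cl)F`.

Heavy atoms from the SMILES: 9 C, 2 Cl, 2 F, 1 N.
Implicit hydrogens by atom environment:
  4 × C: 2 H each → 8
  3 × C: 1 H each → 3
  2 × C: no H
  2 × Cl: no H
  2 × F: no H
  1 × N: no H
  Total hydrogens = 11.
Molecular formula: C9H11Cl2F2N

C9H11Cl2F2N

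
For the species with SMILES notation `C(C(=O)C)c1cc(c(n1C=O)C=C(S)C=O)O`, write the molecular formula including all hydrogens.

C11H11NO4S

Heavy atoms from the SMILES: 11 C, 1 N, 4 O, 1 S.
Implicit hydrogens by atom environment:
  3 × C: 1 H each → 3
  3 × C (aromatic): no H
  3 × O: no H
  2 × C: no H
  1 × C: 3 H
  1 × C: 2 H
  1 × C (aromatic): 1 H
  1 × N (aromatic): no H
  1 × O: 1 H
  1 × S: 1 H
  Total hydrogens = 11.
Molecular formula: C11H11NO4S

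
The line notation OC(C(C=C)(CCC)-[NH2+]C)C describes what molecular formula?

C9H20NO+

Heavy atoms from the SMILES: 9 C, 1 N, 1 O.
Implicit hydrogens by atom environment:
  3 × C: 3 H each → 9
  3 × C: 2 H each → 6
  2 × C: 1 H each → 2
  1 × C: no H
  1 × N (charge +1): 2 H
  1 × O: 1 H
  Total hydrogens = 20.
Net charge +1.
Molecular formula: C9H20NO+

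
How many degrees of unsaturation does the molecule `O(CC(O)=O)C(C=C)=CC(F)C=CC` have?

Molecular formula from the SMILES: C10H13FO3.
DoU = (2C + 2 + N − H − X)/2 = (2·10 + 2 + 0 − 13 − 1)/2 = 8/2 = 4.
(Structurally: 0 ring(s) + 4 π bond(s) = 4.)

4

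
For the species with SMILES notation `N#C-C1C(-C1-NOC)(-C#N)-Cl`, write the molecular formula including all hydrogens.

Heavy atoms from the SMILES: 6 C, 1 Cl, 3 N, 1 O.
Implicit hydrogens by atom environment:
  3 × C: no H
  2 × C: 1 H each → 2
  2 × N: no H
  1 × C: 3 H
  1 × Cl: no H
  1 × N: 1 H
  1 × O: no H
  Total hydrogens = 6.
Molecular formula: C6H6ClN3O

C6H6ClN3O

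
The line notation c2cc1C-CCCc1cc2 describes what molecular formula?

C10H12

Heavy atoms from the SMILES: 10 C.
Implicit hydrogens by atom environment:
  4 × C: 2 H each → 8
  4 × C (aromatic): 1 H each → 4
  2 × C (aromatic): no H
  Total hydrogens = 12.
Molecular formula: C10H12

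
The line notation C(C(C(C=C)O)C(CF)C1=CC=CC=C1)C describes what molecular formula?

C14H19FO

Heavy atoms from the SMILES: 14 C, 1 F, 1 O.
Implicit hydrogens by atom environment:
  5 × C (aromatic): 1 H each → 5
  4 × C: 1 H each → 4
  3 × C: 2 H each → 6
  1 × C: 3 H
  1 × C (aromatic): no H
  1 × F: no H
  1 × O: 1 H
  Total hydrogens = 19.
Molecular formula: C14H19FO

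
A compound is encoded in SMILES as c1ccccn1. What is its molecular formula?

Heavy atoms from the SMILES: 5 C, 1 N.
Implicit hydrogens by atom environment:
  5 × C (aromatic): 1 H each → 5
  1 × N (aromatic): no H
  Total hydrogens = 5.
Molecular formula: C5H5N

C5H5N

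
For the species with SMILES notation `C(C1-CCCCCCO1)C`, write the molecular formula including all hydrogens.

Heavy atoms from the SMILES: 9 C, 1 O.
Implicit hydrogens by atom environment:
  7 × C: 2 H each → 14
  1 × C: 3 H
  1 × C: 1 H
  1 × O: no H
  Total hydrogens = 18.
Molecular formula: C9H18O

C9H18O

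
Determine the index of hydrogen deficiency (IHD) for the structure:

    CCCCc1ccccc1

4

Molecular formula from the SMILES: C10H14.
DoU = (2C + 2 + N − H − X)/2 = (2·10 + 2 + 0 − 14 − 0)/2 = 8/2 = 4.
(Structurally: 1 ring(s) + 3 π bond(s) = 4.)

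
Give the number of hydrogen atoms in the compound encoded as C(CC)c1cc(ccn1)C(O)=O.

Hydrogens are implicit in SMILES; fill each atom to its normal valence:
  3 × C (aromatic): 1 H each → 3
  2 × C: 2 H each → 4
  2 × C (aromatic): no H
  1 × C: 3 H
  1 × C: no H
  1 × N (aromatic): no H
  1 × O: 1 H
  1 × O: no H
  Total hydrogens = 11.

11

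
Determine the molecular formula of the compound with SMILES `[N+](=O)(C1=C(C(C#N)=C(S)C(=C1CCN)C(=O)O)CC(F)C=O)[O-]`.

C13H12FN3O5S

Heavy atoms from the SMILES: 13 C, 1 F, 3 N, 5 O, 1 S.
Implicit hydrogens by atom environment:
  6 × C (aromatic): no H
  3 × C: 2 H each → 6
  3 × O: no H
  2 × C: 1 H each → 2
  2 × C: no H
  1 × F: no H
  1 × N: 2 H
  1 × N (charge +1): no H
  1 × N: no H
  1 × O: 1 H
  1 × O (charge -1): no H
  1 × S: 1 H
  Total hydrogens = 12.
Molecular formula: C13H12FN3O5S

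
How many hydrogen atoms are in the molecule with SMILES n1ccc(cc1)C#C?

5

Hydrogens are implicit in SMILES; fill each atom to its normal valence:
  4 × C (aromatic): 1 H each → 4
  1 × C: 1 H
  1 × C (aromatic): no H
  1 × C: no H
  1 × N (aromatic): no H
  Total hydrogens = 5.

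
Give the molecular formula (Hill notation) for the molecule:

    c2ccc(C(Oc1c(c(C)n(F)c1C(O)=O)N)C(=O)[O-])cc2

C14H12FN2O5-

Heavy atoms from the SMILES: 14 C, 1 F, 2 N, 5 O.
Implicit hydrogens by atom environment:
  5 × C (aromatic): 1 H each → 5
  5 × C (aromatic): no H
  3 × O: no H
  2 × C: no H
  1 × C: 3 H
  1 × C: 1 H
  1 × F: no H
  1 × N: 2 H
  1 × N (aromatic): no H
  1 × O: 1 H
  1 × O (charge -1): no H
  Total hydrogens = 12.
Net charge -1.
Molecular formula: C14H12FN2O5-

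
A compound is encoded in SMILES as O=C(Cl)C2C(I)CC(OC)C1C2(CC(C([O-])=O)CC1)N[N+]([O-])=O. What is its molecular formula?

C13H17ClIN2O6-

Heavy atoms from the SMILES: 13 C, 1 Cl, 1 I, 2 N, 6 O.
Implicit hydrogens by atom environment:
  5 × C: 1 H each → 5
  4 × C: 2 H each → 8
  4 × O: no H
  3 × C: no H
  2 × O (charge -1): no H
  1 × C: 3 H
  1 × Cl: no H
  1 × I: no H
  1 × N: 1 H
  1 × N (charge +1): no H
  Total hydrogens = 17.
Net charge -1.
Molecular formula: C13H17ClIN2O6-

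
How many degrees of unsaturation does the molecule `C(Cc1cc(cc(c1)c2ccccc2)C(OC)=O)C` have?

Molecular formula from the SMILES: C17H18O2.
DoU = (2C + 2 + N − H − X)/2 = (2·17 + 2 + 0 − 18 − 0)/2 = 18/2 = 9.
(Structurally: 2 ring(s) + 7 π bond(s) = 9.)

9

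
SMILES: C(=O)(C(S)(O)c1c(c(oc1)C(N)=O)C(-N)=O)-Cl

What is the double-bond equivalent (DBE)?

Molecular formula from the SMILES: C8H7ClN2O5S.
DoU = (2C + 2 + N − H − X)/2 = (2·8 + 2 + 2 − 7 − 1)/2 = 12/2 = 6.
(Structurally: 1 ring(s) + 5 π bond(s) = 6.)

6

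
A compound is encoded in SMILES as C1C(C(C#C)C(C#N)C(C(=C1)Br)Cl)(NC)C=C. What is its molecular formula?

Heavy atoms from the SMILES: 1 Br, 13 C, 1 Cl, 2 N.
Implicit hydrogens by atom environment:
  6 × C: 1 H each → 6
  4 × C: no H
  2 × C: 2 H each → 4
  1 × Br: no H
  1 × C: 3 H
  1 × Cl: no H
  1 × N: 1 H
  1 × N: no H
  Total hydrogens = 14.
Molecular formula: C13H14BrClN2

C13H14BrClN2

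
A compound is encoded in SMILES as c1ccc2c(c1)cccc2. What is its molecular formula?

Heavy atoms from the SMILES: 10 C.
Implicit hydrogens by atom environment:
  8 × C (aromatic): 1 H each → 8
  2 × C (aromatic): no H
  Total hydrogens = 8.
Molecular formula: C10H8

C10H8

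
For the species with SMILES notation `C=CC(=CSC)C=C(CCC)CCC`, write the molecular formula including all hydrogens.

C13H22S

Heavy atoms from the SMILES: 13 C, 1 S.
Implicit hydrogens by atom environment:
  5 × C: 2 H each → 10
  3 × C: 3 H each → 9
  3 × C: 1 H each → 3
  2 × C: no H
  1 × S: no H
  Total hydrogens = 22.
Molecular formula: C13H22S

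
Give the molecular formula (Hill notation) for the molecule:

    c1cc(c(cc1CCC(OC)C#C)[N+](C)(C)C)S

Heavy atoms from the SMILES: 15 C, 1 N, 1 O, 1 S.
Implicit hydrogens by atom environment:
  4 × C: 3 H each → 12
  3 × C (aromatic): 1 H each → 3
  3 × C (aromatic): no H
  2 × C: 2 H each → 4
  2 × C: 1 H each → 2
  1 × C: no H
  1 × N (charge +1): no H
  1 × O: no H
  1 × S: 1 H
  Total hydrogens = 22.
Net charge +1.
Molecular formula: C15H22NOS+

C15H22NOS+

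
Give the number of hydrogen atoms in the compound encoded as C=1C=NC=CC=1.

Hydrogens are implicit in SMILES; fill each atom to its normal valence:
  5 × C (aromatic): 1 H each → 5
  1 × N (aromatic): no H
  Total hydrogens = 5.

5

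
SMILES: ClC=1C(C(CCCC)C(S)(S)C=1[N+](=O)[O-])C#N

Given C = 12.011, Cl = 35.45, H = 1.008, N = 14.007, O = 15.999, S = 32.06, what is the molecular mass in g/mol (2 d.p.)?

292.80

Molecular formula: C10H13ClN2O2S2.
M = 10×12.011 + 1×35.45 + 13×1.008 + 2×14.007 + 2×15.999 + 2×32.06 = 292.80 g/mol.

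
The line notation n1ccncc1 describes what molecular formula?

Heavy atoms from the SMILES: 4 C, 2 N.
Implicit hydrogens by atom environment:
  4 × C (aromatic): 1 H each → 4
  2 × N (aromatic): no H
  Total hydrogens = 4.
Molecular formula: C4H4N2

C4H4N2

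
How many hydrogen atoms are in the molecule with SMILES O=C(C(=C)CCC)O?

10

Hydrogens are implicit in SMILES; fill each atom to its normal valence:
  3 × C: 2 H each → 6
  2 × C: no H
  1 × C: 3 H
  1 × O: 1 H
  1 × O: no H
  Total hydrogens = 10.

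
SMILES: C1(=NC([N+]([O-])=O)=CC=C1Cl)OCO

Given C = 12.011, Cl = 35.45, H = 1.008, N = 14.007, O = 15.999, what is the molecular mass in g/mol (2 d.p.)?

204.57

Molecular formula: C6H5ClN2O4.
M = 6×12.011 + 1×35.45 + 5×1.008 + 2×14.007 + 4×15.999 = 204.57 g/mol.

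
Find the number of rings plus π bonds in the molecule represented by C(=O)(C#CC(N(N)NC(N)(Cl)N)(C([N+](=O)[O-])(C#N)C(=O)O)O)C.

Molecular formula from the SMILES: C9H12ClN7O6.
DoU = (2C + 2 + N − H − X)/2 = (2·9 + 2 + 7 − 12 − 1)/2 = 14/2 = 7.
(Structurally: 0 ring(s) + 7 π bond(s) = 7.)

7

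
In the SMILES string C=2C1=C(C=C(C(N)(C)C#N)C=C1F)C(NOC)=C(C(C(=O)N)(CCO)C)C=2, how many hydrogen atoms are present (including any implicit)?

23

Hydrogens are implicit in SMILES; fill each atom to its normal valence:
  6 × C (aromatic): no H
  4 × C (aromatic): 1 H each → 4
  4 × C: no H
  3 × C: 3 H each → 9
  2 × C: 2 H each → 4
  2 × N: 2 H each → 4
  2 × O: no H
  1 × F: no H
  1 × N: 1 H
  1 × N: no H
  1 × O: 1 H
  Total hydrogens = 23.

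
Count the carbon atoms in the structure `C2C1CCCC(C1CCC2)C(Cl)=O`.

11

The symbol for carbon appears 11 times in the SMILES. (Cl is a single chlorine, not C + l.)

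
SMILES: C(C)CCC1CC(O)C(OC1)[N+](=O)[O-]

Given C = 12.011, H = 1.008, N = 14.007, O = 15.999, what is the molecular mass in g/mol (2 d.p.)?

203.24

Molecular formula: C9H17NO4.
M = 9×12.011 + 17×1.008 + 1×14.007 + 4×15.999 = 203.24 g/mol.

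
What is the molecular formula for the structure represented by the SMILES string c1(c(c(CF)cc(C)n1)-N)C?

C8H11FN2

Heavy atoms from the SMILES: 8 C, 1 F, 2 N.
Implicit hydrogens by atom environment:
  4 × C (aromatic): no H
  2 × C: 3 H each → 6
  1 × C: 2 H
  1 × C (aromatic): 1 H
  1 × F: no H
  1 × N: 2 H
  1 × N (aromatic): no H
  Total hydrogens = 11.
Molecular formula: C8H11FN2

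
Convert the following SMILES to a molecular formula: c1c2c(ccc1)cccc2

Heavy atoms from the SMILES: 10 C.
Implicit hydrogens by atom environment:
  8 × C (aromatic): 1 H each → 8
  2 × C (aromatic): no H
  Total hydrogens = 8.
Molecular formula: C10H8

C10H8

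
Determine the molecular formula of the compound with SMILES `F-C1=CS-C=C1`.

C4H3FS

Heavy atoms from the SMILES: 4 C, 1 F, 1 S.
Implicit hydrogens by atom environment:
  3 × C (aromatic): 1 H each → 3
  1 × C (aromatic): no H
  1 × F: no H
  1 × S (aromatic): no H
  Total hydrogens = 3.
Molecular formula: C4H3FS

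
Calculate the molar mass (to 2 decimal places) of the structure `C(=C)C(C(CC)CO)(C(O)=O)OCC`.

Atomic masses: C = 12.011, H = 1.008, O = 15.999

202.25

Molecular formula: C10H18O4.
M = 10×12.011 + 18×1.008 + 4×15.999 = 202.25 g/mol.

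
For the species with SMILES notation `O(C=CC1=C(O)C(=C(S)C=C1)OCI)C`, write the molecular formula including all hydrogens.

C10H11IO3S

Heavy atoms from the SMILES: 10 C, 1 I, 3 O, 1 S.
Implicit hydrogens by atom environment:
  4 × C (aromatic): no H
  2 × C (aromatic): 1 H each → 2
  2 × C: 1 H each → 2
  2 × O: no H
  1 × C: 3 H
  1 × C: 2 H
  1 × I: no H
  1 × O: 1 H
  1 × S: 1 H
  Total hydrogens = 11.
Molecular formula: C10H11IO3S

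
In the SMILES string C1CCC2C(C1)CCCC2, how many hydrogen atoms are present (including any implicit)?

Hydrogens are implicit in SMILES; fill each atom to its normal valence:
  8 × C: 2 H each → 16
  2 × C: 1 H each → 2
  Total hydrogens = 18.

18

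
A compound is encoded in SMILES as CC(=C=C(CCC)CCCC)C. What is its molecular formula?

Heavy atoms from the SMILES: 12 C.
Implicit hydrogens by atom environment:
  5 × C: 2 H each → 10
  4 × C: 3 H each → 12
  3 × C: no H
  Total hydrogens = 22.
Molecular formula: C12H22

C12H22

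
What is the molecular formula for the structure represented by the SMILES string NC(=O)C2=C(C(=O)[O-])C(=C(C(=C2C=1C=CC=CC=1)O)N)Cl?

C14H10ClN2O4-

Heavy atoms from the SMILES: 14 C, 1 Cl, 2 N, 4 O.
Implicit hydrogens by atom environment:
  7 × C (aromatic): no H
  5 × C (aromatic): 1 H each → 5
  2 × C: no H
  2 × N: 2 H each → 4
  2 × O: no H
  1 × Cl: no H
  1 × O: 1 H
  1 × O (charge -1): no H
  Total hydrogens = 10.
Net charge -1.
Molecular formula: C14H10ClN2O4-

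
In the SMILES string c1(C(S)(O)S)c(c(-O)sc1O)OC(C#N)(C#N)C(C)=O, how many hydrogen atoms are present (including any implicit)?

8

Hydrogens are implicit in SMILES; fill each atom to its normal valence:
  5 × C: no H
  4 × C (aromatic): no H
  3 × O: 1 H each → 3
  2 × N: no H
  2 × O: no H
  2 × S: 1 H each → 2
  1 × C: 3 H
  1 × S (aromatic): no H
  Total hydrogens = 8.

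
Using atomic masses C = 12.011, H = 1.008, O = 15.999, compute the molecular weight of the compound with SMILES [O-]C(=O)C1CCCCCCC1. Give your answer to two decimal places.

155.22

Molecular formula: C9H15O2-.
M = 9×12.011 + 15×1.008 + 2×15.999 = 155.22 g/mol.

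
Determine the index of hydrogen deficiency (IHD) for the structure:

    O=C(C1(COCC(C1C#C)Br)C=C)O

5

Molecular formula from the SMILES: C10H11BrO3.
DoU = (2C + 2 + N − H − X)/2 = (2·10 + 2 + 0 − 11 − 1)/2 = 10/2 = 5.
(Structurally: 1 ring(s) + 4 π bond(s) = 5.)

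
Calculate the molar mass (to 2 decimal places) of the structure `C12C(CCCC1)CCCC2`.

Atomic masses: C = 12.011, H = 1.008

138.25

Molecular formula: C10H18.
M = 10×12.011 + 18×1.008 = 138.25 g/mol.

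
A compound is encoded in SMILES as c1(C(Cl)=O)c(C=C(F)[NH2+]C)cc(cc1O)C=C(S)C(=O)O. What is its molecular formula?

C13H12ClFNO4S+

Heavy atoms from the SMILES: 13 C, 1 Cl, 1 F, 1 N, 4 O, 1 S.
Implicit hydrogens by atom environment:
  4 × C (aromatic): no H
  4 × C: no H
  2 × C (aromatic): 1 H each → 2
  2 × C: 1 H each → 2
  2 × O: 1 H each → 2
  2 × O: no H
  1 × C: 3 H
  1 × Cl: no H
  1 × F: no H
  1 × N (charge +1): 2 H
  1 × S: 1 H
  Total hydrogens = 12.
Net charge +1.
Molecular formula: C13H12ClFNO4S+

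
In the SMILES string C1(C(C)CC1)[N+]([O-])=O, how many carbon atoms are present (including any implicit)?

5

The symbol for carbon appears 5 times in the SMILES.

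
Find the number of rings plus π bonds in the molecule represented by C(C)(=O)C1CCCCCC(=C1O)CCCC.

3

Molecular formula from the SMILES: C14H24O2.
DoU = (2C + 2 + N − H − X)/2 = (2·14 + 2 + 0 − 24 − 0)/2 = 6/2 = 3.
(Structurally: 1 ring(s) + 2 π bond(s) = 3.)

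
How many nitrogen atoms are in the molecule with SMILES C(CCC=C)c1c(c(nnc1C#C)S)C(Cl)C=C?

2

The symbol for nitrogen appears 2 times in the SMILES.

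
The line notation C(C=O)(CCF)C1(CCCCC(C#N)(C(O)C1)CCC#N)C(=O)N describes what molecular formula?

Heavy atoms from the SMILES: 17 C, 1 F, 3 N, 3 O.
Implicit hydrogens by atom environment:
  9 × C: 2 H each → 18
  5 × C: no H
  3 × C: 1 H each → 3
  2 × N: no H
  2 × O: no H
  1 × F: no H
  1 × N: 2 H
  1 × O: 1 H
  Total hydrogens = 24.
Molecular formula: C17H24FN3O3

C17H24FN3O3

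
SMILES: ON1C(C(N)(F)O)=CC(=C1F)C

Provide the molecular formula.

C6H8F2N2O2

Heavy atoms from the SMILES: 6 C, 2 F, 2 N, 2 O.
Implicit hydrogens by atom environment:
  3 × C (aromatic): no H
  2 × F: no H
  2 × O: 1 H each → 2
  1 × C: 3 H
  1 × C (aromatic): 1 H
  1 × C: no H
  1 × N: 2 H
  1 × N (aromatic): no H
  Total hydrogens = 8.
Molecular formula: C6H8F2N2O2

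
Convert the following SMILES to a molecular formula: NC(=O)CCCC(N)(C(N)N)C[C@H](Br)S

Heavy atoms from the SMILES: 1 Br, 8 C, 4 N, 1 O, 1 S.
Implicit hydrogens by atom environment:
  4 × C: 2 H each → 8
  4 × N: 2 H each → 8
  2 × C: 1 H each → 2
  2 × C: no H
  1 × Br: no H
  1 × O: no H
  1 × S: 1 H
  Total hydrogens = 19.
Molecular formula: C8H19BrN4OS

C8H19BrN4OS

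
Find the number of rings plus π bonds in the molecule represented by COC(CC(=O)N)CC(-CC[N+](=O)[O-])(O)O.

Molecular formula from the SMILES: C8H16N2O6.
DoU = (2C + 2 + N − H − X)/2 = (2·8 + 2 + 2 − 16 − 0)/2 = 4/2 = 2.
(Structurally: 0 ring(s) + 2 π bond(s) = 2.)

2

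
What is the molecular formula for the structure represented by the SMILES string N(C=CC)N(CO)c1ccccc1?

C10H14N2O

Heavy atoms from the SMILES: 10 C, 2 N, 1 O.
Implicit hydrogens by atom environment:
  5 × C (aromatic): 1 H each → 5
  2 × C: 1 H each → 2
  1 × C: 3 H
  1 × C: 2 H
  1 × C (aromatic): no H
  1 × N: 1 H
  1 × N: no H
  1 × O: 1 H
  Total hydrogens = 14.
Molecular formula: C10H14N2O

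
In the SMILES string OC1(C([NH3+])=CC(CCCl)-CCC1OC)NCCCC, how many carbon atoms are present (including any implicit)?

The symbol for carbon appears 14 times in the SMILES. (Cl is a single chlorine, not C + l.)

14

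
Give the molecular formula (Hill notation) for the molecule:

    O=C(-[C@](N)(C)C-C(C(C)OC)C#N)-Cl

Heavy atoms from the SMILES: 9 C, 1 Cl, 2 N, 2 O.
Implicit hydrogens by atom environment:
  3 × C: 3 H each → 9
  3 × C: no H
  2 × C: 1 H each → 2
  2 × O: no H
  1 × C: 2 H
  1 × Cl: no H
  1 × N: 2 H
  1 × N: no H
  Total hydrogens = 15.
Molecular formula: C9H15ClN2O2

C9H15ClN2O2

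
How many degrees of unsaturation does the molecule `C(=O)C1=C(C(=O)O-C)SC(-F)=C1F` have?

Molecular formula from the SMILES: C7H4F2O3S.
DoU = (2C + 2 + N − H − X)/2 = (2·7 + 2 + 0 − 4 − 2)/2 = 10/2 = 5.
(Structurally: 1 ring(s) + 4 π bond(s) = 5.)

5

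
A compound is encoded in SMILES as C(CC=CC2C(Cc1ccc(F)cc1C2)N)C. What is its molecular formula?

Heavy atoms from the SMILES: 15 C, 1 F, 1 N.
Implicit hydrogens by atom environment:
  4 × C: 2 H each → 8
  4 × C: 1 H each → 4
  3 × C (aromatic): 1 H each → 3
  3 × C (aromatic): no H
  1 × C: 3 H
  1 × F: no H
  1 × N: 2 H
  Total hydrogens = 20.
Molecular formula: C15H20FN

C15H20FN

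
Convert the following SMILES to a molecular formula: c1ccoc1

Heavy atoms from the SMILES: 4 C, 1 O.
Implicit hydrogens by atom environment:
  4 × C (aromatic): 1 H each → 4
  1 × O (aromatic): no H
  Total hydrogens = 4.
Molecular formula: C4H4O

C4H4O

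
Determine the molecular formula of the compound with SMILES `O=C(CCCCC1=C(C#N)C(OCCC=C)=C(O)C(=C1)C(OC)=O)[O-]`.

Heavy atoms from the SMILES: 18 C, 1 N, 6 O.
Implicit hydrogens by atom environment:
  7 × C: 2 H each → 14
  5 × C (aromatic): no H
  4 × O: no H
  3 × C: no H
  1 × C: 3 H
  1 × C (aromatic): 1 H
  1 × C: 1 H
  1 × N: no H
  1 × O: 1 H
  1 × O (charge -1): no H
  Total hydrogens = 20.
Net charge -1.
Molecular formula: C18H20NO6-

C18H20NO6-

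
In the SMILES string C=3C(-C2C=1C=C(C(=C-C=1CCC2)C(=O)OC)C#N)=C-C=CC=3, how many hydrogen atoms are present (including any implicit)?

Hydrogens are implicit in SMILES; fill each atom to its normal valence:
  7 × C (aromatic): 1 H each → 7
  5 × C (aromatic): no H
  3 × C: 2 H each → 6
  2 × C: no H
  2 × O: no H
  1 × C: 3 H
  1 × C: 1 H
  1 × N: no H
  Total hydrogens = 17.

17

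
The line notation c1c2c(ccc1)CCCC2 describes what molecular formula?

C10H12

Heavy atoms from the SMILES: 10 C.
Implicit hydrogens by atom environment:
  4 × C: 2 H each → 8
  4 × C (aromatic): 1 H each → 4
  2 × C (aromatic): no H
  Total hydrogens = 12.
Molecular formula: C10H12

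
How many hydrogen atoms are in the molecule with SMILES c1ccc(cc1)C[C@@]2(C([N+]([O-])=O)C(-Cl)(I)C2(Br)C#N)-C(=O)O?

Hydrogens are implicit in SMILES; fill each atom to its normal valence:
  5 × C (aromatic): 1 H each → 5
  5 × C: no H
  2 × O: no H
  1 × Br: no H
  1 × C: 2 H
  1 × C: 1 H
  1 × C (aromatic): no H
  1 × Cl: no H
  1 × I: no H
  1 × N (charge +1): no H
  1 × N: no H
  1 × O: 1 H
  1 × O (charge -1): no H
  Total hydrogens = 9.

9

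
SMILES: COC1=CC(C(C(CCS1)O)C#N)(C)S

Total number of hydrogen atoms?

Hydrogens are implicit in SMILES; fill each atom to its normal valence:
  3 × C: 1 H each → 3
  3 × C: no H
  2 × C: 3 H each → 6
  2 × C: 2 H each → 4
  1 × N: no H
  1 × O: 1 H
  1 × O: no H
  1 × S: 1 H
  1 × S: no H
  Total hydrogens = 15.

15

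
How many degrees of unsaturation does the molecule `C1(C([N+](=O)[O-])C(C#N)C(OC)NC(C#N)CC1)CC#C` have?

Molecular formula from the SMILES: C13H16N4O3.
DoU = (2C + 2 + N − H − X)/2 = (2·13 + 2 + 4 − 16 − 0)/2 = 16/2 = 8.
(Structurally: 1 ring(s) + 7 π bond(s) = 8.)

8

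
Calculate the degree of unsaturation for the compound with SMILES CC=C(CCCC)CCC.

1

Molecular formula from the SMILES: C10H20.
DoU = (2C + 2 + N − H − X)/2 = (2·10 + 2 + 0 − 20 − 0)/2 = 2/2 = 1.
(Structurally: 0 ring(s) + 1 π bond(s) = 1.)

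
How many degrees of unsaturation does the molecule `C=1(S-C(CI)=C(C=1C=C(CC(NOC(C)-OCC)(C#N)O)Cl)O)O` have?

6

Molecular formula from the SMILES: C14H18ClIN2O5S.
DoU = (2C + 2 + N − H − X)/2 = (2·14 + 2 + 2 − 18 − 2)/2 = 12/2 = 6.
(Structurally: 1 ring(s) + 5 π bond(s) = 6.)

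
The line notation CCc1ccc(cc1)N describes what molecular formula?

Heavy atoms from the SMILES: 8 C, 1 N.
Implicit hydrogens by atom environment:
  4 × C (aromatic): 1 H each → 4
  2 × C (aromatic): no H
  1 × C: 3 H
  1 × C: 2 H
  1 × N: 2 H
  Total hydrogens = 11.
Molecular formula: C8H11N

C8H11N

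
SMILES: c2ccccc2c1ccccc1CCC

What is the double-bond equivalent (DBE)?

Molecular formula from the SMILES: C15H16.
DoU = (2C + 2 + N − H − X)/2 = (2·15 + 2 + 0 − 16 − 0)/2 = 16/2 = 8.
(Structurally: 2 ring(s) + 6 π bond(s) = 8.)

8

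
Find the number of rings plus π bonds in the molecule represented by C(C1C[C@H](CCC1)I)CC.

Molecular formula from the SMILES: C9H17I.
DoU = (2C + 2 + N − H − X)/2 = (2·9 + 2 + 0 − 17 − 1)/2 = 2/2 = 1.
(Structurally: 1 ring(s) + 0 π bond(s) = 1.)

1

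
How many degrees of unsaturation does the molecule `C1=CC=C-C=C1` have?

Molecular formula from the SMILES: C6H6.
DoU = (2C + 2 + N − H − X)/2 = (2·6 + 2 + 0 − 6 − 0)/2 = 8/2 = 4.
(Structurally: 1 ring(s) + 3 π bond(s) = 4.)

4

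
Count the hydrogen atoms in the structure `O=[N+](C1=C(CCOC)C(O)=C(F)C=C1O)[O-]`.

Hydrogens are implicit in SMILES; fill each atom to its normal valence:
  5 × C (aromatic): no H
  2 × C: 2 H each → 4
  2 × O: 1 H each → 2
  2 × O: no H
  1 × C: 3 H
  1 × C (aromatic): 1 H
  1 × F: no H
  1 × N (charge +1): no H
  1 × O (charge -1): no H
  Total hydrogens = 10.

10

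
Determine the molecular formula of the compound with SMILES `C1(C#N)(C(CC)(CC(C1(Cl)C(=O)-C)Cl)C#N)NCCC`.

Heavy atoms from the SMILES: 14 C, 2 Cl, 3 N, 1 O.
Implicit hydrogens by atom environment:
  6 × C: no H
  4 × C: 2 H each → 8
  3 × C: 3 H each → 9
  2 × Cl: no H
  2 × N: no H
  1 × C: 1 H
  1 × N: 1 H
  1 × O: no H
  Total hydrogens = 19.
Molecular formula: C14H19Cl2N3O

C14H19Cl2N3O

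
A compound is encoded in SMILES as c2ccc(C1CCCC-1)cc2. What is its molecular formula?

C11H14

Heavy atoms from the SMILES: 11 C.
Implicit hydrogens by atom environment:
  5 × C (aromatic): 1 H each → 5
  4 × C: 2 H each → 8
  1 × C: 1 H
  1 × C (aromatic): no H
  Total hydrogens = 14.
Molecular formula: C11H14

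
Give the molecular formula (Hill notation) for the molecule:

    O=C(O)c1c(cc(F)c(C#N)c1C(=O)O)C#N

C10H3FN2O4

Heavy atoms from the SMILES: 10 C, 1 F, 2 N, 4 O.
Implicit hydrogens by atom environment:
  5 × C (aromatic): no H
  4 × C: no H
  2 × N: no H
  2 × O: 1 H each → 2
  2 × O: no H
  1 × C (aromatic): 1 H
  1 × F: no H
  Total hydrogens = 3.
Molecular formula: C10H3FN2O4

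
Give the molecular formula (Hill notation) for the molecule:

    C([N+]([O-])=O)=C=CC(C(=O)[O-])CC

Heavy atoms from the SMILES: 7 C, 1 N, 4 O.
Implicit hydrogens by atom environment:
  3 × C: 1 H each → 3
  2 × C: no H
  2 × O: no H
  2 × O (charge -1): no H
  1 × C: 3 H
  1 × C: 2 H
  1 × N (charge +1): no H
  Total hydrogens = 8.
Net charge -1.
Molecular formula: C7H8NO4-

C7H8NO4-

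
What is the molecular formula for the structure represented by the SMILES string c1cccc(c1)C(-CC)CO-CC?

Heavy atoms from the SMILES: 12 C, 1 O.
Implicit hydrogens by atom environment:
  5 × C (aromatic): 1 H each → 5
  3 × C: 2 H each → 6
  2 × C: 3 H each → 6
  1 × C: 1 H
  1 × C (aromatic): no H
  1 × O: no H
  Total hydrogens = 18.
Molecular formula: C12H18O

C12H18O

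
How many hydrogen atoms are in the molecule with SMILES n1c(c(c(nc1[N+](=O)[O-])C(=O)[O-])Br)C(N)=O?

Hydrogens are implicit in SMILES; fill each atom to its normal valence:
  4 × C (aromatic): no H
  3 × O: no H
  2 × C: no H
  2 × N (aromatic): no H
  2 × O (charge -1): no H
  1 × Br: no H
  1 × N: 2 H
  1 × N (charge +1): no H
  Total hydrogens = 2.

2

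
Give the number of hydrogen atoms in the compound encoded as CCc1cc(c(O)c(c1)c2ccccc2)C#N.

Hydrogens are implicit in SMILES; fill each atom to its normal valence:
  7 × C (aromatic): 1 H each → 7
  5 × C (aromatic): no H
  1 × C: 3 H
  1 × C: 2 H
  1 × C: no H
  1 × N: no H
  1 × O: 1 H
  Total hydrogens = 13.

13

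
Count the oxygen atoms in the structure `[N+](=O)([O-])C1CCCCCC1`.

2

The symbol for oxygen appears 2 times in the SMILES.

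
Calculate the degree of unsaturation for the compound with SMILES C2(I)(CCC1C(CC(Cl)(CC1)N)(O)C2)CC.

Molecular formula from the SMILES: C12H21ClINO.
DoU = (2C + 2 + N − H − X)/2 = (2·12 + 2 + 1 − 21 − 2)/2 = 4/2 = 2.
(Structurally: 2 ring(s) + 0 π bond(s) = 2.)

2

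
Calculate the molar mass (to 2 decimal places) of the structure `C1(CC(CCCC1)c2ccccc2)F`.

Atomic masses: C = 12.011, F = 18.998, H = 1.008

Molecular formula: C13H17F.
M = 13×12.011 + 1×18.998 + 17×1.008 = 192.28 g/mol.

192.28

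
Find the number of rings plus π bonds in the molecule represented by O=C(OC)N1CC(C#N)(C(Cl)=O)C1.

5

Molecular formula from the SMILES: C7H7ClN2O3.
DoU = (2C + 2 + N − H − X)/2 = (2·7 + 2 + 2 − 7 − 1)/2 = 10/2 = 5.
(Structurally: 1 ring(s) + 4 π bond(s) = 5.)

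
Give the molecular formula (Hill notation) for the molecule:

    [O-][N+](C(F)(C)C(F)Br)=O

Heavy atoms from the SMILES: 1 Br, 3 C, 2 F, 1 N, 2 O.
Implicit hydrogens by atom environment:
  2 × F: no H
  1 × Br: no H
  1 × C: 3 H
  1 × C: 1 H
  1 × C: no H
  1 × N (charge +1): no H
  1 × O: no H
  1 × O (charge -1): no H
  Total hydrogens = 4.
Molecular formula: C3H4BrF2NO2

C3H4BrF2NO2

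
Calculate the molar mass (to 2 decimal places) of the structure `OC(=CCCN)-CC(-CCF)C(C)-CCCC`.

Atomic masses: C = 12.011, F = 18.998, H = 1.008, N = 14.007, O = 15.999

245.38

Molecular formula: C14H28FNO.
M = 14×12.011 + 1×18.998 + 28×1.008 + 1×14.007 + 1×15.999 = 245.38 g/mol.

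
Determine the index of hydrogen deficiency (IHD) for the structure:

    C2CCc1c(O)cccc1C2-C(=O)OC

6

Molecular formula from the SMILES: C12H14O3.
DoU = (2C + 2 + N − H − X)/2 = (2·12 + 2 + 0 − 14 − 0)/2 = 12/2 = 6.
(Structurally: 2 ring(s) + 4 π bond(s) = 6.)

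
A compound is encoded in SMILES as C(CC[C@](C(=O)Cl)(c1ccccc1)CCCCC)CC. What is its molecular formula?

C18H27ClO

Heavy atoms from the SMILES: 18 C, 1 Cl, 1 O.
Implicit hydrogens by atom environment:
  8 × C: 2 H each → 16
  5 × C (aromatic): 1 H each → 5
  2 × C: 3 H each → 6
  2 × C: no H
  1 × C (aromatic): no H
  1 × Cl: no H
  1 × O: no H
  Total hydrogens = 27.
Molecular formula: C18H27ClO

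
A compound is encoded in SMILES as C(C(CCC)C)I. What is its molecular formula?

Heavy atoms from the SMILES: 6 C, 1 I.
Implicit hydrogens by atom environment:
  3 × C: 2 H each → 6
  2 × C: 3 H each → 6
  1 × C: 1 H
  1 × I: no H
  Total hydrogens = 13.
Molecular formula: C6H13I

C6H13I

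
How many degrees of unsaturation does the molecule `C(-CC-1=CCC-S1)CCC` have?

Molecular formula from the SMILES: C9H16S.
DoU = (2C + 2 + N − H − X)/2 = (2·9 + 2 + 0 − 16 − 0)/2 = 4/2 = 2.
(Structurally: 1 ring(s) + 1 π bond(s) = 2.)

2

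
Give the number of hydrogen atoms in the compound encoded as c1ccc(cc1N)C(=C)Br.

Hydrogens are implicit in SMILES; fill each atom to its normal valence:
  4 × C (aromatic): 1 H each → 4
  2 × C (aromatic): no H
  1 × Br: no H
  1 × C: 2 H
  1 × C: no H
  1 × N: 2 H
  Total hydrogens = 8.

8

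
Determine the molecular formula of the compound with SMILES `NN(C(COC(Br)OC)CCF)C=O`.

C7H14BrFN2O3

Heavy atoms from the SMILES: 1 Br, 7 C, 1 F, 2 N, 3 O.
Implicit hydrogens by atom environment:
  3 × C: 2 H each → 6
  3 × C: 1 H each → 3
  3 × O: no H
  1 × Br: no H
  1 × C: 3 H
  1 × F: no H
  1 × N: 2 H
  1 × N: no H
  Total hydrogens = 14.
Molecular formula: C7H14BrFN2O3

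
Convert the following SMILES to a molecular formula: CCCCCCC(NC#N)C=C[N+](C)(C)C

Heavy atoms from the SMILES: 13 C, 3 N.
Implicit hydrogens by atom environment:
  5 × C: 2 H each → 10
  4 × C: 3 H each → 12
  3 × C: 1 H each → 3
  1 × C: no H
  1 × N: 1 H
  1 × N (charge +1): no H
  1 × N: no H
  Total hydrogens = 26.
Net charge +1.
Molecular formula: C13H26N3+

C13H26N3+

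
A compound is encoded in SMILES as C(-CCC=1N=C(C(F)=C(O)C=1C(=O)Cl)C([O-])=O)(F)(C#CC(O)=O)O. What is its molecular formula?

C13H7ClF2NO7-

Heavy atoms from the SMILES: 13 C, 1 Cl, 2 F, 1 N, 7 O.
Implicit hydrogens by atom environment:
  6 × C: no H
  5 × C (aromatic): no H
  3 × O: 1 H each → 3
  3 × O: no H
  2 × C: 2 H each → 4
  2 × F: no H
  1 × Cl: no H
  1 × N (aromatic): no H
  1 × O (charge -1): no H
  Total hydrogens = 7.
Net charge -1.
Molecular formula: C13H7ClF2NO7-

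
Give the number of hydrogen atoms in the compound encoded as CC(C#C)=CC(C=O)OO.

Hydrogens are implicit in SMILES; fill each atom to its normal valence:
  4 × C: 1 H each → 4
  2 × C: no H
  2 × O: no H
  1 × C: 3 H
  1 × O: 1 H
  Total hydrogens = 8.

8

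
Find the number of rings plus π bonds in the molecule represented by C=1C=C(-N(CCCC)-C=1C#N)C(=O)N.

6

Molecular formula from the SMILES: C10H13N3O.
DoU = (2C + 2 + N − H − X)/2 = (2·10 + 2 + 3 − 13 − 0)/2 = 12/2 = 6.
(Structurally: 1 ring(s) + 5 π bond(s) = 6.)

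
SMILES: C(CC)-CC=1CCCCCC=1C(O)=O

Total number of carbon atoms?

12

The symbol for carbon appears 12 times in the SMILES.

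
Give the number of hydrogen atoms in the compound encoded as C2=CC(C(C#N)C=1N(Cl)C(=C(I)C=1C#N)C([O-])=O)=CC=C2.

6

Hydrogens are implicit in SMILES; fill each atom to its normal valence:
  5 × C (aromatic): 1 H each → 5
  5 × C (aromatic): no H
  3 × C: no H
  2 × N: no H
  1 × C: 1 H
  1 × Cl: no H
  1 × I: no H
  1 × N (aromatic): no H
  1 × O: no H
  1 × O (charge -1): no H
  Total hydrogens = 6.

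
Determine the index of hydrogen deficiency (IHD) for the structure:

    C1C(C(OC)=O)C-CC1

2

Molecular formula from the SMILES: C7H12O2.
DoU = (2C + 2 + N − H − X)/2 = (2·7 + 2 + 0 − 12 − 0)/2 = 4/2 = 2.
(Structurally: 1 ring(s) + 1 π bond(s) = 2.)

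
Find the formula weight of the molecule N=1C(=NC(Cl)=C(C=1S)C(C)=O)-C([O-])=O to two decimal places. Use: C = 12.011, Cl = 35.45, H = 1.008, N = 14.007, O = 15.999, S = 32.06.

Molecular formula: C7H4ClN2O3S-.
M = 7×12.011 + 1×35.45 + 4×1.008 + 2×14.007 + 3×15.999 + 1×32.06 = 231.63 g/mol.

231.63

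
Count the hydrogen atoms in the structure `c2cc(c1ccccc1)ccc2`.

Hydrogens are implicit in SMILES; fill each atom to its normal valence:
  10 × C (aromatic): 1 H each → 10
  2 × C (aromatic): no H
  Total hydrogens = 10.

10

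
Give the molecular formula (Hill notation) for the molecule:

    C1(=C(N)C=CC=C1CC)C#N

C9H10N2

Heavy atoms from the SMILES: 9 C, 2 N.
Implicit hydrogens by atom environment:
  3 × C (aromatic): 1 H each → 3
  3 × C (aromatic): no H
  1 × C: 3 H
  1 × C: 2 H
  1 × C: no H
  1 × N: 2 H
  1 × N: no H
  Total hydrogens = 10.
Molecular formula: C9H10N2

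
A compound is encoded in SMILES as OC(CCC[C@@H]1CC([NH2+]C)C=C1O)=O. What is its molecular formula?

C10H18NO3+

Heavy atoms from the SMILES: 10 C, 1 N, 3 O.
Implicit hydrogens by atom environment:
  4 × C: 2 H each → 8
  3 × C: 1 H each → 3
  2 × C: no H
  2 × O: 1 H each → 2
  1 × C: 3 H
  1 × N (charge +1): 2 H
  1 × O: no H
  Total hydrogens = 18.
Net charge +1.
Molecular formula: C10H18NO3+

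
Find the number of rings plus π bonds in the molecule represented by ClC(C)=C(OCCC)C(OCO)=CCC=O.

Molecular formula from the SMILES: C11H17ClO4.
DoU = (2C + 2 + N − H − X)/2 = (2·11 + 2 + 0 − 17 − 1)/2 = 6/2 = 3.
(Structurally: 0 ring(s) + 3 π bond(s) = 3.)

3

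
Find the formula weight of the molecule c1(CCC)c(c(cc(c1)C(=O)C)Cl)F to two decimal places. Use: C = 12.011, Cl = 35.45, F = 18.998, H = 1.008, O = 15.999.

214.66

Molecular formula: C11H12ClFO.
M = 11×12.011 + 1×35.45 + 1×18.998 + 12×1.008 + 1×15.999 = 214.66 g/mol.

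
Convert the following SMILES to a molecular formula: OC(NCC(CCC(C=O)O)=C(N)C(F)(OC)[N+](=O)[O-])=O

Heavy atoms from the SMILES: 10 C, 1 F, 3 N, 7 O.
Implicit hydrogens by atom environment:
  4 × C: no H
  4 × O: no H
  3 × C: 2 H each → 6
  2 × C: 1 H each → 2
  2 × O: 1 H each → 2
  1 × C: 3 H
  1 × F: no H
  1 × N: 2 H
  1 × N: 1 H
  1 × N (charge +1): no H
  1 × O (charge -1): no H
  Total hydrogens = 16.
Molecular formula: C10H16FN3O7

C10H16FN3O7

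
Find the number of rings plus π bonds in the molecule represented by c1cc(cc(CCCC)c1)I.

4

Molecular formula from the SMILES: C10H13I.
DoU = (2C + 2 + N − H − X)/2 = (2·10 + 2 + 0 − 13 − 1)/2 = 8/2 = 4.
(Structurally: 1 ring(s) + 3 π bond(s) = 4.)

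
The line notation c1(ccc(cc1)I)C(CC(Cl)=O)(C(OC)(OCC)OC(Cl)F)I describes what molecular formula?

Heavy atoms from the SMILES: 14 C, 2 Cl, 1 F, 2 I, 4 O.
Implicit hydrogens by atom environment:
  4 × C (aromatic): 1 H each → 4
  4 × O: no H
  3 × C: no H
  2 × C: 3 H each → 6
  2 × C: 2 H each → 4
  2 × C (aromatic): no H
  2 × Cl: no H
  2 × I: no H
  1 × C: 1 H
  1 × F: no H
  Total hydrogens = 15.
Molecular formula: C14H15Cl2FI2O4

C14H15Cl2FI2O4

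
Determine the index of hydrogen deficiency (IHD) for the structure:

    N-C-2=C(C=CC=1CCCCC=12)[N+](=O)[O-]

6

Molecular formula from the SMILES: C10H12N2O2.
DoU = (2C + 2 + N − H − X)/2 = (2·10 + 2 + 2 − 12 − 0)/2 = 12/2 = 6.
(Structurally: 2 ring(s) + 4 π bond(s) = 6.)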